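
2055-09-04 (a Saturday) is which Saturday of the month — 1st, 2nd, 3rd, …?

Day 4 falls in week ⌈4/7⌉ of the month.
Days 1–7 hold the 1st Saturday, 8–14 the 2nd, 15–21 the 3rd, 22–28 the 4th, 29–31 the 5th.
4 is in the range for the 1st.

1st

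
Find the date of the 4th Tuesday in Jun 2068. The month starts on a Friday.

Jun 26, 2068

Jun 2068 begins on a Friday, so the first Tuesday is Jun 5 (4 days later).
The 4th Tuesday is 3 weeks later: 5 + 21 = 26.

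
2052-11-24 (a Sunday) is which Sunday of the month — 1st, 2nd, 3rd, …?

4th

Day 24 falls in week ⌈24/7⌉ of the month.
Days 1–7 hold the 1st Sunday, 8–14 the 2nd, 15–21 the 3rd, 22–28 the 4th, 29–31 the 5th.
24 is in the range for the 4th.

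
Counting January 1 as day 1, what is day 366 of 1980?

Dec 31, 1980

Jan has 31 days (366 − 31 = 335 remain).
Feb has 29 days (335 − 29 = 306 remain).
Mar has 31 days (306 − 31 = 275 remain).
Apr has 30 days (275 − 30 = 245 remain).
May has 31 days (245 − 31 = 214 remain).
Jun has 30 days (214 − 30 = 184 remain).
Jul has 31 days (184 − 31 = 153 remain).
Aug has 31 days (153 − 31 = 122 remain).
Sep has 30 days (122 − 30 = 92 remain).
Oct has 31 days (92 − 31 = 61 remain).
Nov has 30 days (61 − 30 = 31 remain).
31 into Dec → Dec 31.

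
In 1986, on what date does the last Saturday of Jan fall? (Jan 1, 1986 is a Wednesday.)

Jan 1986 begins on a Wednesday, so the first Saturday is Jan 4 (3 days later).
Jan 1986 has 31 days. Adding weeks: 4, 11, 18, 25 — the last one ≤ 31 is the 25th.

Jan 25, 1986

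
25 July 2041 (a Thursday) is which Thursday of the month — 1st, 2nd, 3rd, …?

4th

Day 25 falls in week ⌈25/7⌉ of the month.
Days 1–7 hold the 1st Thursday, 8–14 the 2nd, 15–21 the 3rd, 22–28 the 4th, 29–31 the 5th.
25 is in the range for the 4th.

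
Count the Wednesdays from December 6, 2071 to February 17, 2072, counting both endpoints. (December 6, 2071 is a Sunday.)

11

December 6, 2071 is a Sunday; the first Wednesday on or after it is December 9, 2071 (3 days later).
From December 9, 2071 to February 17, 2072: 22 + 31 + 17 = 70 days (rest of December, January, February).
70 ÷ 7 = 10 full weeks with remainder 0, so 10 more Wednesdays after the first → 11.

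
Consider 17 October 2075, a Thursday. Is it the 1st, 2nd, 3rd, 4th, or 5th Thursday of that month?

3rd

Day 17 falls in week ⌈17/7⌉ of the month.
Days 1–7 hold the 1st Thursday, 8–14 the 2nd, 15–21 the 3rd, 22–28 the 4th, 29–31 the 5th.
17 is in the range for the 3rd.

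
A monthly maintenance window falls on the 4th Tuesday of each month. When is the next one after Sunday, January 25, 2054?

January 2054 starts on a Thursday; its first Tuesday is the 6th, so the 4th Tuesday is the 27th — January 27, 2054.
January 27, 2054 is after January 25, 2054, so that is the next one.

January 27, 2054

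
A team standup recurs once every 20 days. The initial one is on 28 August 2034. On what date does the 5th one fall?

16 November 2034

The 5th occurrence is 4 intervals after the first: 4 × 20 = 80 days after 28 August 2034.
August has 31 days — 3 days to the end of August leaves 77.
September has 30 days (47 left).
October has 31 days (16 left).
16 days into November → 16 November 2034.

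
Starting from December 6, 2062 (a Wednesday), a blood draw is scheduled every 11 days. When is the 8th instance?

The 8th occurrence is 7 intervals after the first: 7 × 11 = 77 days after December 6, 2062.
December has 31 days — 25 days to the end of December leaves 52.
January has 31 days (21 left).
21 days into February → February 21, 2063.

February 21, 2063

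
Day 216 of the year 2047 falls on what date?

January has 31 days (216 − 31 = 185 remain).
February has 28 days (185 − 28 = 157 remain).
March has 31 days (157 − 31 = 126 remain).
April has 30 days (126 − 30 = 96 remain).
May has 31 days (96 − 31 = 65 remain).
June has 30 days (65 − 30 = 35 remain).
July has 31 days (35 − 31 = 4 remain).
4 into August → August 4.

4 August 2047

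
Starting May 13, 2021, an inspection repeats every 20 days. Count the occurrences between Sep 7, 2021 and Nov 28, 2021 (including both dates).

4

Occurrences land 20·i days after May 13, 2021 for i = 0, 1, 2, …
Sep 7, 2021 is 117 days after the start; 117 ÷ 20 = 5 remainder 17; since the remainder is 17, round up to i = 6. First occurrence in the window: #7 on Sep 10, 2021 (6×20 = 120 days in).
Nov 28, 2021 is 199 days after the start; 199 ÷ 20 = 9 remainder 19. Last occurrence in the window: #10 on Nov 9, 2021.
Occurrences #7 through #10: 4 in total.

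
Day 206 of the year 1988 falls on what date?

January has 31 days (206 − 31 = 175 remain).
February has 29 days (175 − 29 = 146 remain).
March has 31 days (146 − 31 = 115 remain).
April has 30 days (115 − 30 = 85 remain).
May has 31 days (85 − 31 = 54 remain).
June has 30 days (54 − 30 = 24 remain).
24 into July → July 24.

1988-07-24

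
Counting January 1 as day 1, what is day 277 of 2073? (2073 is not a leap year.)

January has 31 days (277 − 31 = 246 remain).
February has 28 days (246 − 28 = 218 remain).
March has 31 days (218 − 31 = 187 remain).
April has 30 days (187 − 30 = 157 remain).
May has 31 days (157 − 31 = 126 remain).
June has 30 days (126 − 30 = 96 remain).
July has 31 days (96 − 31 = 65 remain).
August has 31 days (65 − 31 = 34 remain).
September has 30 days (34 − 30 = 4 remain).
4 into October → October 4.

October 4, 2073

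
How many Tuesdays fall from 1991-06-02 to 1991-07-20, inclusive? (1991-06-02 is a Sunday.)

1991-06-02 is a Sunday; the first Tuesday on or after it is 1991-06-04 (2 days later).
From 1991-06-04 to 1991-07-20: 26 + 20 = 46 days (rest of June, July).
46 ÷ 7 = 6 full weeks with remainder 4, so 6 more Tuesdays after the first → 7.

7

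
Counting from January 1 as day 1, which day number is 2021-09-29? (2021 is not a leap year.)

272

Days in months before September: 31 + 28 + 31 + 30 + 31 + 30 + 31 + 31 = 243.
Plus 29 days into September → day 272.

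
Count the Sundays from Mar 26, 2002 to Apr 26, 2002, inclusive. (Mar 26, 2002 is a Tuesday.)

Mar 26, 2002 is a Tuesday; the first Sunday on or after it is Mar 31, 2002 (5 days later).
From Mar 31, 2002 to Apr 26, 2002: 0 + 26 = 26 days (rest of Mar, Apr).
26 ÷ 7 = 3 full weeks with remainder 5, so 3 more Sundays after the first → 4.

4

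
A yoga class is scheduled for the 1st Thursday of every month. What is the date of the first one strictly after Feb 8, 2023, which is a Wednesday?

Feb 2023 starts on a Wednesday, so its 1st Thursday is Feb 2, 2023 (1 day in).
That is not after Feb 8, 2023, so look at Mar 2023.
Mar 2023 starts on a Wednesday, so its 1st Thursday is Mar 2, 2023 (1 day in).

Mar 2, 2023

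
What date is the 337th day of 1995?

January has 31 days (337 − 31 = 306 remain).
February has 28 days (306 − 28 = 278 remain).
March has 31 days (278 − 31 = 247 remain).
April has 30 days (247 − 30 = 217 remain).
May has 31 days (217 − 31 = 186 remain).
June has 30 days (186 − 30 = 156 remain).
July has 31 days (156 − 31 = 125 remain).
August has 31 days (125 − 31 = 94 remain).
September has 30 days (94 − 30 = 64 remain).
October has 31 days (64 − 31 = 33 remain).
November has 30 days (33 − 30 = 3 remain).
3 into December → December 3.

1995-12-03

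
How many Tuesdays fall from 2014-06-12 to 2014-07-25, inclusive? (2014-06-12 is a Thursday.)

2014-06-12 is a Thursday; the first Tuesday on or after it is 2014-06-17 (5 days later).
From 2014-06-17 to 2014-07-25: 13 + 25 = 38 days (rest of June, July).
38 ÷ 7 = 5 full weeks with remainder 3, so 5 more Tuesdays after the first → 6.

6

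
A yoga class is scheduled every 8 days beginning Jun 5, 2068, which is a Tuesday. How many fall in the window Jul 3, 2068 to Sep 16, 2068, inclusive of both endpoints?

9

Occurrences land 8·i days after Jun 5, 2068 for i = 0, 1, 2, …
Jul 3, 2068 is 28 days after the start; 28 ÷ 8 = 3 remainder 4; since the remainder is 4, round up to i = 4. First occurrence in the window: #5 on Jul 7, 2068 (4×8 = 32 days in).
Sep 16, 2068 is 103 days after the start; 103 ÷ 8 = 12 remainder 7. Last occurrence in the window: #13 on Sep 9, 2068.
Occurrences #5 through #13: 9 in total.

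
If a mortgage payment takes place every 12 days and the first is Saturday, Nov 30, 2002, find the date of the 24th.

The 24th occurrence is 23 intervals after the first: 23 × 12 = 276 days after Nov 30, 2002.
Nov has 30 days — 0 days to the end of Nov leaves 276.
Dec has 31 days (245 left).
Jan has 31 days (214 left).
Feb has 28 days (186 left).
Mar has 31 days (155 left).
Apr has 30 days (125 left).
May has 31 days (94 left).
Jun has 30 days (64 left).
Jul has 31 days (33 left).
Aug has 31 days (2 left).
2 days into Sep → Sep 2, 2003.

Sep 2, 2003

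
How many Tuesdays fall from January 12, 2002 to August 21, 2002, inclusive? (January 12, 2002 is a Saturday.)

January 12, 2002 is a Saturday; the first Tuesday on or after it is January 15, 2002 (3 days later).
From January 15, 2002 to August 21, 2002: 16 + 28 + 31 + 30 + 31 + 30 + 31 + 21 = 218 days (rest of January, February, March, April, May, June, July, August).
218 ÷ 7 = 31 full weeks with remainder 1, so 31 more Tuesdays after the first → 32.

32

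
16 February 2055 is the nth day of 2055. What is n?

Days in months before February: 31 = 31.
Plus 16 days into February → day 47.

47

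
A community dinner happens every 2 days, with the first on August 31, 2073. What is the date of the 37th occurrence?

November 11, 2073

The 37th occurrence is 36 intervals after the first: 36 × 2 = 72 days after August 31, 2073.
August has 31 days — 0 days to the end of August leaves 72.
September has 30 days (42 left).
October has 31 days (11 left).
11 days into November → November 11, 2073.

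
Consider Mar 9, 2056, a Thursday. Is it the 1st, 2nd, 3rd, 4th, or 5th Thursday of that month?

2nd

Day 9 falls in week ⌈9/7⌉ of the month.
Days 1–7 hold the 1st Thursday, 8–14 the 2nd, 15–21 the 3rd, 22–28 the 4th, 29–31 the 5th.
9 is in the range for the 2nd.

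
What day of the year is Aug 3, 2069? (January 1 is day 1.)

215

Days in months before Aug: 31 + 28 + 31 + 30 + 31 + 30 + 31 = 212.
Plus 3 days into Aug → day 215.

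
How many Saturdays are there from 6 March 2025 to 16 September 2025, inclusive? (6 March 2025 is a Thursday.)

6 March 2025 is a Thursday; the first Saturday on or after it is 8 March 2025 (2 days later).
From 8 March 2025 to 16 September 2025: 23 + 30 + 31 + 30 + 31 + 31 + 16 = 192 days (rest of March, April, May, June, July, August, September).
192 ÷ 7 = 27 full weeks with remainder 3, so 27 more Saturdays after the first → 28.

28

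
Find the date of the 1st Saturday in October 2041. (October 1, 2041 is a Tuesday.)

October 2041 begins on a Tuesday, so the first Saturday is October 5 (4 days later).

October 5, 2041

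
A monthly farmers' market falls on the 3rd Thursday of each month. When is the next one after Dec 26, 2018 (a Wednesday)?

Dec 2018 starts on a Saturday; its first Thursday is the 6th, so the 3rd Thursday is the 20th — Dec 20, 2018.
That is not after Dec 26, 2018, so look at Jan 2019.
Jan 2019 starts on a Tuesday; its first Thursday is the 3rd, so the 3rd Thursday is the 17th — Jan 17, 2019.

Jan 17, 2019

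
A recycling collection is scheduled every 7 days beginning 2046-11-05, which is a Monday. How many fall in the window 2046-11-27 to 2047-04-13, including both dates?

Occurrences land 7·i days after 2046-11-05 for i = 0, 1, 2, …
2046-11-27 is 22 days after the start; 22 ÷ 7 = 3 remainder 1; since the remainder is 1, round up to i = 4. First occurrence in the window: #5 on 2046-12-03 (4×7 = 28 days in).
2047-04-13 is 159 days after the start; 159 ÷ 7 = 22 remainder 5. Last occurrence in the window: #23 on 2047-04-08.
Occurrences #5 through #23: 19 in total.

19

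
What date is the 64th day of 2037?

Jan has 31 days (64 − 31 = 33 remain).
Feb has 28 days (33 − 28 = 5 remain).
5 into Mar → Mar 5.

Mar 5, 2037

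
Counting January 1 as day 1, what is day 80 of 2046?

January has 31 days (80 − 31 = 49 remain).
February has 28 days (49 − 28 = 21 remain).
21 into March → March 21.

21 March 2046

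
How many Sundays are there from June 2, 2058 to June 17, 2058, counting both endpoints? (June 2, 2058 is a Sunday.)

3

June 2, 2058 is a Sunday; the first Sunday on or after it is June 2, 2058.
From June 2, 2058 to June 17, 2058 is 17 − 2 = 15 days.
15 ÷ 7 = 2 full weeks with remainder 1, so 2 more Sundays after the first → 3.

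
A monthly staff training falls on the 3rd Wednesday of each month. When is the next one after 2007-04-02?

April 2007 starts on a Sunday; its first Wednesday is the 4th, so the 3rd Wednesday is the 18th — 2007-04-18.
2007-04-18 is after 2007-04-02, so that is the next one.

2007-04-18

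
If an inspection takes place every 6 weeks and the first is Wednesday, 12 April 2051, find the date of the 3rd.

The 3rd occurrence is 2 intervals after the first: 2 × 42 = 84 days after 12 April 2051.
April has 30 days — 18 days to the end of April leaves 66.
May has 31 days (35 left).
June has 30 days (5 left).
5 days into July → 5 July 2051.

5 July 2051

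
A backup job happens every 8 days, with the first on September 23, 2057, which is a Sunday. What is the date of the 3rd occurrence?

October 9, 2057

The 3rd occurrence is 2 intervals after the first: 2 × 8 = 16 days after September 23, 2057.
September has 30 days — 7 days to the end of September leaves 9.
9 days into October → October 9, 2057.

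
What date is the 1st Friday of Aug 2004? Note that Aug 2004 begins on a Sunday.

Aug 2004 begins on a Sunday, so the first Friday is Aug 6 (5 days later).

Aug 6, 2004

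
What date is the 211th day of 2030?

January has 31 days (211 − 31 = 180 remain).
February has 28 days (180 − 28 = 152 remain).
March has 31 days (152 − 31 = 121 remain).
April has 30 days (121 − 30 = 91 remain).
May has 31 days (91 − 31 = 60 remain).
June has 30 days (60 − 30 = 30 remain).
30 into July → July 30.

2030-07-30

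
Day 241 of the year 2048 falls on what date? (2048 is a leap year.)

28 August 2048

January has 31 days (241 − 31 = 210 remain).
February has 29 days (210 − 29 = 181 remain).
March has 31 days (181 − 31 = 150 remain).
April has 30 days (150 − 30 = 120 remain).
May has 31 days (120 − 31 = 89 remain).
June has 30 days (89 − 30 = 59 remain).
July has 31 days (59 − 31 = 28 remain).
28 into August → August 28.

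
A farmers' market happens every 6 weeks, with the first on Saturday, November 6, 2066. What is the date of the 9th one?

The 9th occurrence is 8 intervals after the first: 8 × 42 = 336 days after November 6, 2066.
November has 30 days — 24 days to the end of November leaves 312.
December has 31 days (281 left).
January has 31 days (250 left).
February has 28 days (222 left).
March has 31 days (191 left).
April has 30 days (161 left).
May has 31 days (130 left).
June has 30 days (100 left).
July has 31 days (69 left).
August has 31 days (38 left).
September has 30 days (8 left).
8 days into October → October 8, 2067.

October 8, 2067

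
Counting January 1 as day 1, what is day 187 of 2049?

July 6, 2049

January has 31 days (187 − 31 = 156 remain).
February has 28 days (156 − 28 = 128 remain).
March has 31 days (128 − 31 = 97 remain).
April has 30 days (97 − 30 = 67 remain).
May has 31 days (67 − 31 = 36 remain).
June has 30 days (36 − 30 = 6 remain).
6 into July → July 6.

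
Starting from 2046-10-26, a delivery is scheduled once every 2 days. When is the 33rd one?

2046-12-29

The 33rd occurrence is 32 intervals after the first: 32 × 2 = 64 days after 2046-10-26.
October has 31 days — 5 days to the end of October leaves 59.
November has 30 days (29 left).
29 days into December → 2046-12-29.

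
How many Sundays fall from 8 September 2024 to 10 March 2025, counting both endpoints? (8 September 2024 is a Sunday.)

27

8 September 2024 is a Sunday; the first Sunday on or after it is 8 September 2024.
From 8 September 2024 to 10 March 2025: 22 + 31 + 30 + 31 + 31 + 28 + 10 = 183 days (rest of September, October, November, December, January, February, March).
183 ÷ 7 = 26 full weeks with remainder 1, so 26 more Sundays after the first → 27.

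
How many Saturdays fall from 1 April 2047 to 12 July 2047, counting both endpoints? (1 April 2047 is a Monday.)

1 April 2047 is a Monday; the first Saturday on or after it is 6 April 2047 (5 days later).
From 6 April 2047 to 12 July 2047: 24 + 31 + 30 + 12 = 97 days (rest of April, May, June, July).
97 ÷ 7 = 13 full weeks with remainder 6, so 13 more Saturdays after the first → 14.

14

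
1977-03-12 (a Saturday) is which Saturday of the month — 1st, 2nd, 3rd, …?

2nd

Day 12 falls in week ⌈12/7⌉ of the month.
Days 1–7 hold the 1st Saturday, 8–14 the 2nd, 15–21 the 3rd, 22–28 the 4th, 29–31 the 5th.
12 is in the range for the 2nd.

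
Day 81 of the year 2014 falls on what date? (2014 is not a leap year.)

22 March 2014

January has 31 days (81 − 31 = 50 remain).
February has 28 days (50 − 28 = 22 remain).
22 into March → March 22.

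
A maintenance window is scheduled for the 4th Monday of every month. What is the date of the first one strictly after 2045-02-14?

February 2045 starts on a Wednesday; its first Monday is the 6th, so the 4th Monday is the 27th — 2045-02-27.
2045-02-27 is after 2045-02-14, so that is the next one.

2045-02-27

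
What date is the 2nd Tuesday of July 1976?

1976-07-13

July 1976 begins on a Thursday, so the first Tuesday is July 6 (5 days later).
The 2nd Tuesday is 1 weeks later: 6 + 7 = 13.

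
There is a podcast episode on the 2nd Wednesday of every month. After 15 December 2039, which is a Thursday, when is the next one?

11 January 2040

December 2039 starts on a Thursday; its first Wednesday is the 7th, so the 2nd Wednesday is the 14th — 14 December 2039.
That is not after 15 December 2039, so look at January 2040.
January 2040 starts on a Sunday; its first Wednesday is the 4th, so the 2nd Wednesday is the 11th — 11 January 2040.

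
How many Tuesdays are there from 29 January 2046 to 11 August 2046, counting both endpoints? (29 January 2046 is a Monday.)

29 January 2046 is a Monday; the first Tuesday on or after it is 30 January 2046 (1 day later).
From 30 January 2046 to 11 August 2046: 1 + 28 + 31 + 30 + 31 + 30 + 31 + 11 = 193 days (rest of January, February, March, April, May, June, July, August).
193 ÷ 7 = 27 full weeks with remainder 4, so 27 more Tuesdays after the first → 28.

28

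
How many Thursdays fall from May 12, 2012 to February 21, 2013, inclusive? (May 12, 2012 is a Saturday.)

May 12, 2012 is a Saturday; the first Thursday on or after it is May 17, 2012 (5 days later).
From May 17, 2012 to February 21, 2013: 14 + 30 + 31 + 31 + 30 + 31 + 30 + 31 + 31 + 21 = 280 days (rest of May, June, July, August, September, October, November, December, January, February).
280 ÷ 7 = 40 full weeks with remainder 0, so 40 more Thursdays after the first → 41.

41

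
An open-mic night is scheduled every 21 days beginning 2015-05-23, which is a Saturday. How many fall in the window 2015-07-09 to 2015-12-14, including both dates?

7

Occurrences land 21·i days after 2015-05-23 for i = 0, 1, 2, …
2015-07-09 is 47 days after the start; 47 ÷ 21 = 2 remainder 5; since the remainder is 5, round up to i = 3. First occurrence in the window: #4 on 2015-07-25 (3×21 = 63 days in).
2015-12-14 is 205 days after the start; 205 ÷ 21 = 9 remainder 16. Last occurrence in the window: #10 on 2015-11-28.
Occurrences #4 through #10: 7 in total.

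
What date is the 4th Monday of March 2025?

2025-03-24

The first Monday of March 2025 is March 3.
The 4th Monday is 3 weeks later: 3 + 21 = 24.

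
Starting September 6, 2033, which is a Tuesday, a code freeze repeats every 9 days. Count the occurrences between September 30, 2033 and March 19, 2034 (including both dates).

19

Occurrences land 9·i days after September 6, 2033 for i = 0, 1, 2, …
September 30, 2033 is 24 days after the start; 24 ÷ 9 = 2 remainder 6; since the remainder is 6, round up to i = 3. First occurrence in the window: #4 on October 3, 2033 (3×9 = 27 days in).
March 19, 2034 is 194 days after the start; 194 ÷ 9 = 21 remainder 5. Last occurrence in the window: #22 on March 14, 2034.
Occurrences #4 through #22: 19 in total.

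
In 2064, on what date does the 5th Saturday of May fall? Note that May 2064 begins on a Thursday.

May 31, 2064

May 2064 begins on a Thursday, so the first Saturday is May 3 (2 days later).
The 5th Saturday is 4 weeks later: 3 + 28 = 31.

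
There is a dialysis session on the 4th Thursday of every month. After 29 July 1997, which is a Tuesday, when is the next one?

28 August 1997

July 1997 starts on a Tuesday; its first Thursday is the 3rd, so the 4th Thursday is the 24th — 24 July 1997.
That is not after 29 July 1997, so look at August 1997.
August 1997 starts on a Friday; its first Thursday is the 7th, so the 4th Thursday is the 28th — 28 August 1997.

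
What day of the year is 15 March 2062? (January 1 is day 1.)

74

Days in months before March: 31 + 28 = 59.
Plus 15 days into March → day 74.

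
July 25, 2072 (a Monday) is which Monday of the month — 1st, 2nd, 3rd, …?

Day 25 falls in week ⌈25/7⌉ of the month.
Days 1–7 hold the 1st Monday, 8–14 the 2nd, 15–21 the 3rd, 22–28 the 4th, 29–31 the 5th.
25 is in the range for the 4th.

4th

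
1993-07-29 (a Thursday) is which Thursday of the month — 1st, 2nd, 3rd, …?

5th

Day 29 falls in week ⌈29/7⌉ of the month.
Days 1–7 hold the 1st Thursday, 8–14 the 2nd, 15–21 the 3rd, 22–28 the 4th, 29–31 the 5th.
29 is in the range for the 5th.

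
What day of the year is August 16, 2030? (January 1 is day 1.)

228

Days in months before August: 31 + 28 + 31 + 30 + 31 + 30 + 31 = 212.
Plus 16 days into August → day 228.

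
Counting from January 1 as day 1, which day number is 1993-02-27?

Days in months before February: 31 = 31.
Plus 27 days into February → day 58.

58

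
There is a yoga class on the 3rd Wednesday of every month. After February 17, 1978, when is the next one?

February 1978 starts on a Wednesday; its first Wednesday is the 1st, so the 3rd Wednesday is the 15th — February 15, 1978.
That is not after February 17, 1978, so look at March 1978.
March 1978 starts on a Wednesday; its first Wednesday is the 1st, so the 3rd Wednesday is the 15th — March 15, 1978.

March 15, 1978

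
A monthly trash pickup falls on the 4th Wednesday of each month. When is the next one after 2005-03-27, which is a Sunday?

March 2005 starts on a Tuesday; its first Wednesday is the 2nd, so the 4th Wednesday is the 23rd — 2005-03-23.
That is not after 2005-03-27, so look at April 2005.
April 2005 starts on a Friday; its first Wednesday is the 6th, so the 4th Wednesday is the 27th — 2005-04-27.

2005-04-27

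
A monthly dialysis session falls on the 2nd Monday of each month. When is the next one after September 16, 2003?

October 13, 2003

September 2003 starts on a Monday; its first Monday is the 1st, so the 2nd Monday is the 8th — September 8, 2003.
That is not after September 16, 2003, so look at October 2003.
October 2003 starts on a Wednesday; its first Monday is the 6th, so the 2nd Monday is the 13th — October 13, 2003.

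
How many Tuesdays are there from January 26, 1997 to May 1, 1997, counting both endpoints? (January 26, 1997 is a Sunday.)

January 26, 1997 is a Sunday; the first Tuesday on or after it is January 28, 1997 (2 days later).
From January 28, 1997 to May 1, 1997: 3 + 28 + 31 + 30 + 1 = 93 days (rest of January, February, March, April, May).
93 ÷ 7 = 13 full weeks with remainder 2, so 13 more Tuesdays after the first → 14.

14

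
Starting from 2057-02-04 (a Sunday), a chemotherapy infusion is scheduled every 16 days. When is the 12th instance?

The 12th occurrence is 11 intervals after the first: 11 × 16 = 176 days after 2057-02-04.
February has 28 days — 24 days to the end of February leaves 152.
March has 31 days (121 left).
April has 30 days (91 left).
May has 31 days (60 left).
June has 30 days (30 left).
30 days into July → 2057-07-30.

2057-07-30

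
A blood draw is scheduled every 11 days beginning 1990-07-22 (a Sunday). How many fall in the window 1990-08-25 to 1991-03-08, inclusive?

17

Occurrences land 11·i days after 1990-07-22 for i = 0, 1, 2, …
1990-08-25 is 34 days after the start; 34 ÷ 11 = 3 remainder 1; since the remainder is 1, round up to i = 4. First occurrence in the window: #5 on 1990-09-04 (4×11 = 44 days in).
1991-03-08 is 229 days after the start; 229 ÷ 11 = 20 remainder 9. Last occurrence in the window: #21 on 1991-02-27.
Occurrences #5 through #21: 17 in total.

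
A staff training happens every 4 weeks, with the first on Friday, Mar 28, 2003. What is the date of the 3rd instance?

May 23, 2003

The 3rd occurrence is 2 intervals after the first: 2 × 28 = 56 days after Mar 28, 2003.
Mar has 31 days — 3 days to the end of Mar leaves 53.
Apr has 30 days (23 left).
23 days into May → May 23, 2003.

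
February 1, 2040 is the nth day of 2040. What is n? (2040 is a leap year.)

Days in months before February: 31 = 31.
Plus 1 day into February → day 32.

32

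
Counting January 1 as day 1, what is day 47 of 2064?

16 February 2064

January has 31 days (47 − 31 = 16 remain).
16 into February → February 16.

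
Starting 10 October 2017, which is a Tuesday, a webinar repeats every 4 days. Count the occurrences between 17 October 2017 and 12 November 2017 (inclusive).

Occurrences land 4·i days after 10 October 2017 for i = 0, 1, 2, …
17 October 2017 is 7 days after the start; 7 ÷ 4 = 1 remainder 3; since the remainder is 3, round up to i = 2. First occurrence in the window: #3 on 18 October 2017 (2×4 = 8 days in).
12 November 2017 is 33 days after the start; 33 ÷ 4 = 8 remainder 1. Last occurrence in the window: #9 on 11 November 2017.
Occurrences #3 through #9: 7 in total.

7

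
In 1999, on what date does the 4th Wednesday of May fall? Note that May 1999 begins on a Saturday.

May 26, 1999

May 1999 begins on a Saturday, so the first Wednesday is May 5 (4 days later).
The 4th Wednesday is 3 weeks later: 5 + 21 = 26.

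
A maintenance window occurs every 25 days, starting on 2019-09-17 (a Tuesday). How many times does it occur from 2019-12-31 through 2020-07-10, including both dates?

Occurrences land 25·i days after 2019-09-17 for i = 0, 1, 2, …
2019-12-31 is 105 days after the start; 105 ÷ 25 = 4 remainder 5; since the remainder is 5, round up to i = 5. First occurrence in the window: #6 on 2020-01-20 (5×25 = 125 days in).
2020-07-10 is 297 days after the start; 297 ÷ 25 = 11 remainder 22. Last occurrence in the window: #12 on 2020-06-18.
Occurrences #6 through #12: 7 in total.

7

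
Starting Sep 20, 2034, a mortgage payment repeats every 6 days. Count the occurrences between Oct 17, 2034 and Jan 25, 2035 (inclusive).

Occurrences land 6·i days after Sep 20, 2034 for i = 0, 1, 2, …
Oct 17, 2034 is 27 days after the start; 27 ÷ 6 = 4 remainder 3; since the remainder is 3, round up to i = 5. First occurrence in the window: #6 on Oct 20, 2034 (5×6 = 30 days in).
Jan 25, 2035 is 127 days after the start; 127 ÷ 6 = 21 remainder 1. Last occurrence in the window: #22 on Jan 24, 2035.
Occurrences #6 through #22: 17 in total.

17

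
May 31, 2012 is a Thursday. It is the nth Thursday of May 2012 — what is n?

5th

Day 31 falls in week ⌈31/7⌉ of the month.
Days 1–7 hold the 1st Thursday, 8–14 the 2nd, 15–21 the 3rd, 22–28 the 4th, 29–31 the 5th.
31 is in the range for the 5th.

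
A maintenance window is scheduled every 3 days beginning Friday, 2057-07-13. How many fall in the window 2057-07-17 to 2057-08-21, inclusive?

Occurrences land 3·i days after 2057-07-13 for i = 0, 1, 2, …
2057-07-17 is 4 days after the start; 4 ÷ 3 = 1 remainder 1; since the remainder is 1, round up to i = 2. First occurrence in the window: #3 on 2057-07-19 (2×3 = 6 days in).
2057-08-21 is 39 days after the start; 39 ÷ 3 = 13 remainder 0. Last occurrence in the window: #14 on 2057-08-21.
Occurrences #3 through #14: 12 in total.

12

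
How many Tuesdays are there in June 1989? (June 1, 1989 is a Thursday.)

4

June 1, 1989 is a Thursday; the first Tuesday on or after it is June 6, 1989 (5 days later).
From June 6, 1989 to June 30, 1989 is 30 − 6 = 24 days.
24 ÷ 7 = 3 full weeks with remainder 3, so 3 more Tuesdays after the first → 4.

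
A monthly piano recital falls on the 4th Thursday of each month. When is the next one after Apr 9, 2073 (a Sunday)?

Apr 27, 2073

Apr 2073 starts on a Saturday; its first Thursday is the 6th, so the 4th Thursday is the 27th — Apr 27, 2073.
Apr 27, 2073 is after Apr 9, 2073, so that is the next one.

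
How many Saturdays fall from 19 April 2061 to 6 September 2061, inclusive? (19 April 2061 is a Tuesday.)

19 April 2061 is a Tuesday; the first Saturday on or after it is 23 April 2061 (4 days later).
From 23 April 2061 to 6 September 2061: 7 + 31 + 30 + 31 + 31 + 6 = 136 days (rest of April, May, June, July, August, September).
136 ÷ 7 = 19 full weeks with remainder 3, so 19 more Saturdays after the first → 20.

20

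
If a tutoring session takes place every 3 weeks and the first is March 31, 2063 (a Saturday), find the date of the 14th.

The 14th occurrence is 13 intervals after the first: 13 × 21 = 273 days after March 31, 2063.
March has 31 days — 0 days to the end of March leaves 273.
April has 30 days (243 left).
May has 31 days (212 left).
June has 30 days (182 left).
July has 31 days (151 left).
August has 31 days (120 left).
September has 30 days (90 left).
October has 31 days (59 left).
November has 30 days (29 left).
29 days into December → December 29, 2063.

December 29, 2063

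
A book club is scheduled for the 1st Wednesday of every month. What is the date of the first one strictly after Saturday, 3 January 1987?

7 January 1987

January 1987 starts on a Thursday, so its 1st Wednesday is 7 January 1987 (6 days in).
7 January 1987 is after 3 January 1987, so that is the next one.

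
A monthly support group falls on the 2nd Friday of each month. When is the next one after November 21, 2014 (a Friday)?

November 2014 starts on a Saturday; its first Friday is the 7th, so the 2nd Friday is the 14th — November 14, 2014.
That is not after November 21, 2014, so look at December 2014.
December 2014 starts on a Monday; its first Friday is the 5th, so the 2nd Friday is the 12th — December 12, 2014.

December 12, 2014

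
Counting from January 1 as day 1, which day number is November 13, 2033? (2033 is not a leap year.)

Days in months before November: 31 + 28 + 31 + 30 + 31 + 30 + 31 + 31 + 30 + 31 = 304.
Plus 13 days into November → day 317.

317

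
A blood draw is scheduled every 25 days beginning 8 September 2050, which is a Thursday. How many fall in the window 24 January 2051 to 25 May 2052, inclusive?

Occurrences land 25·i days after 8 September 2050 for i = 0, 1, 2, …
24 January 2051 is 138 days after the start; 138 ÷ 25 = 5 remainder 13; since the remainder is 13, round up to i = 6. First occurrence in the window: #7 on 5 February 2051 (6×25 = 150 days in).
25 May 2052 is 625 days after the start; 625 ÷ 25 = 25 remainder 0. Last occurrence in the window: #26 on 25 May 2052.
Occurrences #7 through #26: 20 in total.

20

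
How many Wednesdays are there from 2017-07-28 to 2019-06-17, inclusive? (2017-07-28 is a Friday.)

2017-07-28 is a Friday; the first Wednesday on or after it is 2017-08-02 (5 days later).
From 2017-08-02 to 2019-06-17: 151 + 365 + 168 = 684 days (rest of 2017, 2018, to 2019-06-17 in 2019).
684 ÷ 7 = 97 full weeks with remainder 5, so 97 more Wednesdays after the first → 98.

98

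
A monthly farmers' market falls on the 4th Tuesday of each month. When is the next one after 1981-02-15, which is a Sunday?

February 1981 starts on a Sunday; its first Tuesday is the 3rd, so the 4th Tuesday is the 24th — 1981-02-24.
1981-02-24 is after 1981-02-15, so that is the next one.

1981-02-24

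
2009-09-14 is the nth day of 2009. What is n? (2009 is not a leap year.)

257

Days in months before September: 31 + 28 + 31 + 30 + 31 + 30 + 31 + 31 = 243.
Plus 14 days into September → day 257.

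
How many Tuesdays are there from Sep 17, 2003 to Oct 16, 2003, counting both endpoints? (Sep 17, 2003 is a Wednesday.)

4

Sep 17, 2003 is a Wednesday; the first Tuesday on or after it is Sep 23, 2003 (6 days later).
From Sep 23, 2003 to Oct 16, 2003: 7 + 16 = 23 days (rest of Sep, Oct).
23 ÷ 7 = 3 full weeks with remainder 2, so 3 more Tuesdays after the first → 4.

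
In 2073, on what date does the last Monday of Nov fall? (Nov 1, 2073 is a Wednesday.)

Nov 27, 2073

Nov 2073 begins on a Wednesday, so the first Monday is Nov 6 (5 days later).
Nov 2073 has 30 days. Adding weeks: 6, 13, 20, 27 — the last one ≤ 30 is the 27th.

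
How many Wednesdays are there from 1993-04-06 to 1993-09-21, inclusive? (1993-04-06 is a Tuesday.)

1993-04-06 is a Tuesday; the first Wednesday on or after it is 1993-04-07 (1 day later).
From 1993-04-07 to 1993-09-21: 23 + 31 + 30 + 31 + 31 + 21 = 167 days (rest of April, May, June, July, August, September).
167 ÷ 7 = 23 full weeks with remainder 6, so 23 more Wednesdays after the first → 24.

24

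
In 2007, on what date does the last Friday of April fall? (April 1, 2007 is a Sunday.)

27 April 2007

April 2007 begins on a Sunday, so the first Friday is April 6 (5 days later).
April 2007 has 30 days. Adding weeks: 6, 13, 20, 27 — the last one ≤ 30 is the 27th.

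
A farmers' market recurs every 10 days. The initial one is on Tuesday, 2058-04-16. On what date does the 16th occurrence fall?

The 16th occurrence is 15 intervals after the first: 15 × 10 = 150 days after 2058-04-16.
April has 30 days — 14 days to the end of April leaves 136.
May has 31 days (105 left).
June has 30 days (75 left).
July has 31 days (44 left).
August has 31 days (13 left).
13 days into September → 2058-09-13.

2058-09-13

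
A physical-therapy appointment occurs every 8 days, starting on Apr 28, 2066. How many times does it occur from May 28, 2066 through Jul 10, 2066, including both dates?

Occurrences land 8·i days after Apr 28, 2066 for i = 0, 1, 2, …
May 28, 2066 is 30 days after the start; 30 ÷ 8 = 3 remainder 6; since the remainder is 6, round up to i = 4. First occurrence in the window: #5 on May 30, 2066 (4×8 = 32 days in).
Jul 10, 2066 is 73 days after the start; 73 ÷ 8 = 9 remainder 1. Last occurrence in the window: #10 on Jul 9, 2066.
Occurrences #5 through #10: 6 in total.

6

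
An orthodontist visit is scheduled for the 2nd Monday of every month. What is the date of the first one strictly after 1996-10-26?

1996-11-11

October 1996 starts on a Tuesday; its first Monday is the 7th, so the 2nd Monday is the 14th — 1996-10-14.
That is not after 1996-10-26, so look at November 1996.
November 1996 starts on a Friday; its first Monday is the 4th, so the 2nd Monday is the 11th — 1996-11-11.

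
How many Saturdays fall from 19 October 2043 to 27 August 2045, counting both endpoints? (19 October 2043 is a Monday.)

19 October 2043 is a Monday; the first Saturday on or after it is 24 October 2043 (5 days later).
From 24 October 2043 to 27 August 2045: 68 + 366 + 239 = 673 days (rest of 2043, 2044, to 27 August 2045 in 2045).
673 ÷ 7 = 96 full weeks with remainder 1, so 96 more Saturdays after the first → 97.

97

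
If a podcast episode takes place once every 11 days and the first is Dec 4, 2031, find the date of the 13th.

The 13th occurrence is 12 intervals after the first: 12 × 11 = 132 days after Dec 4, 2031.
Dec has 31 days — 27 days to the end of Dec leaves 105.
Jan has 31 days (74 left).
Feb has 29 days (45 left).
Mar has 31 days (14 left).
14 days into Apr → Apr 14, 2032.

Apr 14, 2032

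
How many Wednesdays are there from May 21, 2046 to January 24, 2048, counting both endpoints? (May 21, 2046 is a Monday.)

May 21, 2046 is a Monday; the first Wednesday on or after it is May 23, 2046 (2 days later).
From May 23, 2046 to January 24, 2048: 222 + 365 + 24 = 611 days (rest of 2046, 2047, to January 24, 2048 in 2048).
611 ÷ 7 = 87 full weeks with remainder 2, so 87 more Wednesdays after the first → 88.

88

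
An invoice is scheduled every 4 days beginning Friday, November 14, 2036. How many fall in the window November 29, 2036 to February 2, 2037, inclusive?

17

Occurrences land 4·i days after November 14, 2036 for i = 0, 1, 2, …
November 29, 2036 is 15 days after the start; 15 ÷ 4 = 3 remainder 3; since the remainder is 3, round up to i = 4. First occurrence in the window: #5 on November 30, 2036 (4×4 = 16 days in).
February 2, 2037 is 80 days after the start; 80 ÷ 4 = 20 remainder 0. Last occurrence in the window: #21 on February 2, 2037.
Occurrences #5 through #21: 17 in total.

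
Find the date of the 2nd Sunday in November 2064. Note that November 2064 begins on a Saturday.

November 2064 begins on a Saturday, so the first Sunday is November 2 (1 day later).
The 2nd Sunday is 1 weeks later: 2 + 7 = 9.

2064-11-09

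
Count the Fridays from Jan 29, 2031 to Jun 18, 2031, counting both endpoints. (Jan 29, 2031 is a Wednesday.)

Jan 29, 2031 is a Wednesday; the first Friday on or after it is Jan 31, 2031 (2 days later).
From Jan 31, 2031 to Jun 18, 2031: 0 + 28 + 31 + 30 + 31 + 18 = 138 days (rest of Jan, Feb, Mar, Apr, May, Jun).
138 ÷ 7 = 19 full weeks with remainder 5, so 19 more Fridays after the first → 20.

20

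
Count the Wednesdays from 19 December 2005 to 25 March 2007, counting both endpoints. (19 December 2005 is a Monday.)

19 December 2005 is a Monday; the first Wednesday on or after it is 21 December 2005 (2 days later).
From 21 December 2005 to 25 March 2007: 10 + 365 + 84 = 459 days (rest of 2005, 2006, to 25 March 2007 in 2007).
459 ÷ 7 = 65 full weeks with remainder 4, so 65 more Wednesdays after the first → 66.

66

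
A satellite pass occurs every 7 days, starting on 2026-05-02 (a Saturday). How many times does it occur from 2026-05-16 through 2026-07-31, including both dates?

Occurrences land 7·i days after 2026-05-02 for i = 0, 1, 2, …
2026-05-16 is 14 days after the start; 14 ÷ 7 = 2 remainder 0. First occurrence in the window: #3 on 2026-05-16 (2×7 = 14 days in).
2026-07-31 is 90 days after the start; 90 ÷ 7 = 12 remainder 6. Last occurrence in the window: #13 on 2026-07-25.
Occurrences #3 through #13: 11 in total.

11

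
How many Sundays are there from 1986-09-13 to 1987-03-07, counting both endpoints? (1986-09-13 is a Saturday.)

1986-09-13 is a Saturday; the first Sunday on or after it is 1986-09-14 (1 day later).
From 1986-09-14 to 1987-03-07: 16 + 31 + 30 + 31 + 31 + 28 + 7 = 174 days (rest of September, October, November, December, January, February, March).
174 ÷ 7 = 24 full weeks with remainder 6, so 24 more Sundays after the first → 25.

25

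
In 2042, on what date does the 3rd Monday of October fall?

October 2042 begins on a Wednesday, so the first Monday is October 6 (5 days later).
The 3rd Monday is 2 weeks later: 6 + 14 = 20.

2042-10-20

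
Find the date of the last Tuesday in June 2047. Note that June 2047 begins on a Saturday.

25 June 2047

June 2047 begins on a Saturday, so the first Tuesday is June 4 (3 days later).
June 2047 has 30 days. Adding weeks: 4, 11, 18, 25 — the last one ≤ 30 is the 25th.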